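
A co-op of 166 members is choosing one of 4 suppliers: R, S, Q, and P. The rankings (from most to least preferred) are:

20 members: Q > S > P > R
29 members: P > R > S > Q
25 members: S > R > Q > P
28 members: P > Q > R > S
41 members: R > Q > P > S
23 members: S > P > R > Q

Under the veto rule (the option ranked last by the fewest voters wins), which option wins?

R

Last-place votes: R 20, S 69, Q 52, P 25.
R is ranked last by the fewest voters, so R wins.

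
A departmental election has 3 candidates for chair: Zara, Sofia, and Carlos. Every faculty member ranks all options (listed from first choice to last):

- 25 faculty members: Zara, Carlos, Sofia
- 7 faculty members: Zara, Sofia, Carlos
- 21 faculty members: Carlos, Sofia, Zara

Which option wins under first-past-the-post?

First-place votes: Zara 32, Sofia 0, Carlos 21.
Zara has the most first-place votes.

Zara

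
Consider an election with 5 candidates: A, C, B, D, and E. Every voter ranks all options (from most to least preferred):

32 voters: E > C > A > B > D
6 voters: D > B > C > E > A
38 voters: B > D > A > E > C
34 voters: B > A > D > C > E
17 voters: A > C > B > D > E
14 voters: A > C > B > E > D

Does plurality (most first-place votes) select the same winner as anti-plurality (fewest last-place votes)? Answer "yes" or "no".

yes

Plurality — first-place votes: A 31, C 0, B 72, D 6, E 32. Winner: B.
Anti-plurality — last-place votes: A 6, C 38, B 0, D 46, E 51. Winner: B.
The two methods agree.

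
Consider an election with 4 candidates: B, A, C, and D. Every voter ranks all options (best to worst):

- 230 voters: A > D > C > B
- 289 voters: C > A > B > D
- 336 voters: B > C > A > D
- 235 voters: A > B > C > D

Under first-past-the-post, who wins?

A

First-place votes: B 336, A 465, C 289, D 0.
A has the most first-place votes.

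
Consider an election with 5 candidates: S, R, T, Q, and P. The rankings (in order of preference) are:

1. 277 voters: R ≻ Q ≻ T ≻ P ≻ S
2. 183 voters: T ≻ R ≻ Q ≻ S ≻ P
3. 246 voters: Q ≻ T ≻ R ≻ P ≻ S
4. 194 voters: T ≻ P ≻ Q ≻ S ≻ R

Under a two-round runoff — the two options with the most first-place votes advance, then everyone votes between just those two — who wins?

T

Round 1 first-place votes: S 0, R 277, T 377, Q 246, P 0.
T and R advance.
Runoff: T is preferred to R by 623 voters; R by 277.
T wins the runoff.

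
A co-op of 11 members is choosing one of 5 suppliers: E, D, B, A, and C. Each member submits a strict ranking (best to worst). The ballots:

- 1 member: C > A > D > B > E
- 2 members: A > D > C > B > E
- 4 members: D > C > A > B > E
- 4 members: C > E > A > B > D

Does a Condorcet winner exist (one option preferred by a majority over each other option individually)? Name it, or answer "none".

Checking pairwise contests:
D beats E 7–4.
A beats D 7–4.
D beats B 7–4.
C beats A 9–2.
D beats C 6–5.
Every option loses at least one head-to-head, so there is no Condorcet winner.

none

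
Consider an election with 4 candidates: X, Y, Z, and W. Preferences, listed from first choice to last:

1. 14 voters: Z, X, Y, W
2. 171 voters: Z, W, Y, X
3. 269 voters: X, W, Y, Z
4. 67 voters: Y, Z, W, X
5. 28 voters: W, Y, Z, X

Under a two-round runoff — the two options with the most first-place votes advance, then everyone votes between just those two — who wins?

Z

Round 1 first-place votes: X 269, Y 67, Z 185, W 28.
X and Z advance.
Runoff: X is preferred to Z by 269 voters; Z by 280.
Z wins the runoff.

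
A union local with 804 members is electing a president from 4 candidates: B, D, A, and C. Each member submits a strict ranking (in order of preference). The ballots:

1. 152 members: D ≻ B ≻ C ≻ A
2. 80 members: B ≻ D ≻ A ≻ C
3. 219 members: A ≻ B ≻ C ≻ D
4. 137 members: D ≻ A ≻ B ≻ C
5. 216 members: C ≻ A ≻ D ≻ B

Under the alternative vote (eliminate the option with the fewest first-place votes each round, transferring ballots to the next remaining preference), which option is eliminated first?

Round 1: B 80, D 289, A 219, C 216. Eliminate B.

B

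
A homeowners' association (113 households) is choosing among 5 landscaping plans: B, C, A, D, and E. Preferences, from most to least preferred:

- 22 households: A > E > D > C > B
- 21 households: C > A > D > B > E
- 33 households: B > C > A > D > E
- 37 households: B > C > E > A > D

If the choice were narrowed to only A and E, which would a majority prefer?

Voters preferring A to E: 76; preferring E to A: 37.
A wins the head-to-head.

A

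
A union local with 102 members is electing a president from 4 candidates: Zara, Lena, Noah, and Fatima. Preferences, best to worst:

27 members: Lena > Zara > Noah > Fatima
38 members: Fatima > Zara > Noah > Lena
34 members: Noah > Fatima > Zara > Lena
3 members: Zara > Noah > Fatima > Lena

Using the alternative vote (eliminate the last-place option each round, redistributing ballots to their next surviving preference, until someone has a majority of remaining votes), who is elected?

Round 1: Zara 3, Lena 27, Noah 34, Fatima 38. Eliminate Zara.
Round 2: Lena 27, Noah 37, Fatima 38. Eliminate Lena.
Round 3: Noah 64, Fatima 38. Noah has a majority.

Noah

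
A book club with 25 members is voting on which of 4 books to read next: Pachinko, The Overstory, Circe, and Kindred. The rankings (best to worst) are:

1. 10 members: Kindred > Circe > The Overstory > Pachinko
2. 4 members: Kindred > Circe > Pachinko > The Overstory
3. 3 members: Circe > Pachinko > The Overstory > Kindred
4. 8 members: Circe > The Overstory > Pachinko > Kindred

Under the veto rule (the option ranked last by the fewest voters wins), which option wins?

Last-place votes: Pachinko 10, The Overstory 4, Circe 0, Kindred 11.
Circe is ranked last by the fewest voters, so Circe wins.

Circe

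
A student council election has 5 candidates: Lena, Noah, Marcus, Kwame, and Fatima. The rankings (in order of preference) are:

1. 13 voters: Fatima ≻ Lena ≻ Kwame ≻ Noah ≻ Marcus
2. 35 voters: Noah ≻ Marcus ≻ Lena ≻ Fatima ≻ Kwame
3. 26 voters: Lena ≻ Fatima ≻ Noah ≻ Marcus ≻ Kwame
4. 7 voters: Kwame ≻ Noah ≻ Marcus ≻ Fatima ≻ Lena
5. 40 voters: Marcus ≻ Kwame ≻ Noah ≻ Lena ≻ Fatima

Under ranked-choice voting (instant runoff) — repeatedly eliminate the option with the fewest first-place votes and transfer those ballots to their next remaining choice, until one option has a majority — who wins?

Round 1: Lena 26, Noah 35, Marcus 40, Kwame 7, Fatima 13. Eliminate Kwame.
Round 2: Lena 26, Noah 42, Marcus 40, Fatima 13. Eliminate Fatima.
Round 3: Lena 39, Noah 42, Marcus 40. Eliminate Lena.
Round 4: Noah 81, Marcus 40. Noah has a majority.

Noah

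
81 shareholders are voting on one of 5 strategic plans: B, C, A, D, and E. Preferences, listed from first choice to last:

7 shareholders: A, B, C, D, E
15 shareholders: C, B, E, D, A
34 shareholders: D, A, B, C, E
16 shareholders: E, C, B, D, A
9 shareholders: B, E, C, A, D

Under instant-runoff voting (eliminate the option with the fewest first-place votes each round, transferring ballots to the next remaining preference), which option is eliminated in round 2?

C

Round 1: B 9, C 15, A 7, D 34, E 16. Eliminate A.
Round 2: B 16, C 15, D 34, E 16. Eliminate C.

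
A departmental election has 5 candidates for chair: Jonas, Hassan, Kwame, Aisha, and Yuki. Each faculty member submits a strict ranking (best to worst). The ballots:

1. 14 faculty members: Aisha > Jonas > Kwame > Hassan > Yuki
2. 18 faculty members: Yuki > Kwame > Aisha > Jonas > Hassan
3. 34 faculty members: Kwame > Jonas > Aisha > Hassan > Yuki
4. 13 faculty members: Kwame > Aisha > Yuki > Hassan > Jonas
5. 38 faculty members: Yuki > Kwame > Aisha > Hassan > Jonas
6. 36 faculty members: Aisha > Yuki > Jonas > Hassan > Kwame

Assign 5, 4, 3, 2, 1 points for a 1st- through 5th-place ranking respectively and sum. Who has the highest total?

Aisha

Jonas: 14·4 + 18·2 + 34·4 + 13·1 + 38·1 + 36·3 = 387
Hassan: 14·2 + 18·1 + 34·2 + 13·2 + 38·2 + 36·2 = 288
Kwame: 14·3 + 18·4 + 34·5 + 13·5 + 38·4 + 36·1 = 537
Aisha: 14·5 + 18·3 + 34·3 + 13·4 + 38·3 + 36·5 = 572
Yuki: 14·1 + 18·5 + 34·1 + 13·3 + 38·5 + 36·4 = 511
Aisha has the highest Borda score (572).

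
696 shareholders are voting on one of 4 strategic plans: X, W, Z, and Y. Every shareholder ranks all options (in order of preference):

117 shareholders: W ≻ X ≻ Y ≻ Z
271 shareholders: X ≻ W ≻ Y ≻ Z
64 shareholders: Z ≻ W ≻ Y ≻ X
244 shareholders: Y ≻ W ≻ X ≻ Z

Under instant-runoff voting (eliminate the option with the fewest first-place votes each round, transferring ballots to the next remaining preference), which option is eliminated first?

Round 1: X 271, W 117, Z 64, Y 244. Eliminate Z.

Z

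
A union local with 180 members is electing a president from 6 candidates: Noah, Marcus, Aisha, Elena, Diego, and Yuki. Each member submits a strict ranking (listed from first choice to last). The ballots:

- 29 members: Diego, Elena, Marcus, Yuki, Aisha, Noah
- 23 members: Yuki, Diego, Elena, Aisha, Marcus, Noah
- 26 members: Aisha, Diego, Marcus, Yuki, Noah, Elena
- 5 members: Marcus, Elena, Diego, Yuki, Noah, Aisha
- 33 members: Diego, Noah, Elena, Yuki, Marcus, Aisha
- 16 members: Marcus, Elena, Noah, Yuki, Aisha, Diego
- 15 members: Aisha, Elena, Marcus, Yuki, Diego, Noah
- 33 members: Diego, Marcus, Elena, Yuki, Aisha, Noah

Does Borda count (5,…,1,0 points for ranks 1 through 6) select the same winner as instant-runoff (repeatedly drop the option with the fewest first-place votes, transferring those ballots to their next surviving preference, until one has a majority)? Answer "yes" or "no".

Borda — scores: Noah 211, Marcus 503, Aisha 329, Elena 527, Diego 701, Yuki 429. Winner: Diego.
Instant-runoff — R1 Noah 0, Marcus 21, Aisha 41, Elena 0, Diego 95, Yuki 23 (Diego winner). Winner: Diego.
The two methods agree.

yes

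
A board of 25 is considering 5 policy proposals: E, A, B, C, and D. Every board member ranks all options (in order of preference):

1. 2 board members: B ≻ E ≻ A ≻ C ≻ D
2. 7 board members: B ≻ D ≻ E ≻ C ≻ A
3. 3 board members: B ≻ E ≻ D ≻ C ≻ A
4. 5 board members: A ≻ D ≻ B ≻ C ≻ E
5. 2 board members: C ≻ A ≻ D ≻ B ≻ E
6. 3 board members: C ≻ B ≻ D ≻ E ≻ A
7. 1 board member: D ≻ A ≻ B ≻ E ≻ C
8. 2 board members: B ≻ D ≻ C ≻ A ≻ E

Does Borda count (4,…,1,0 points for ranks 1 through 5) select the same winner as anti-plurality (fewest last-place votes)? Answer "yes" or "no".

Borda — scores: E 33, A 35, B 79, C 41, D 62. Winner: B.
Anti-plurality — last-place votes: E 9, A 13, B 0, C 1, D 2. Winner: B.
The two methods agree.

yes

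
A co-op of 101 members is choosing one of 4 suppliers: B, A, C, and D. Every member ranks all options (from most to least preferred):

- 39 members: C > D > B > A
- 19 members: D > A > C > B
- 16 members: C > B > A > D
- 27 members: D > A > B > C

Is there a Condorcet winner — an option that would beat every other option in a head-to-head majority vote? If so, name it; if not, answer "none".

C vs B: 74–27 for C.
C vs A: 55–46 for C.
C vs D: 55–46 for C.
C beats every other option head-to-head.

C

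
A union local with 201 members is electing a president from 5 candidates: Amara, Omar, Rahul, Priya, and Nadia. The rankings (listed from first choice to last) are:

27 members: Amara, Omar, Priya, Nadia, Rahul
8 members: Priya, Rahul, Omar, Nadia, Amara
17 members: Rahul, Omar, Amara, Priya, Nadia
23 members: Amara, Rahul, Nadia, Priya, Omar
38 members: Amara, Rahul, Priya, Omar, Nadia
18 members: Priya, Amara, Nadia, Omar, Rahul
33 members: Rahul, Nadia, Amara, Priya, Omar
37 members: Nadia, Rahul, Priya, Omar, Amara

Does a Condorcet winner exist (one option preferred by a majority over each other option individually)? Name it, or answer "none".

Amara

Amara vs Omar: 139–62 for Amara.
Amara vs Rahul: 106–95 for Amara.
Amara vs Priya: 138–63 for Amara.
Amara vs Nadia: 123–78 for Amara.
Amara beats every other option head-to-head.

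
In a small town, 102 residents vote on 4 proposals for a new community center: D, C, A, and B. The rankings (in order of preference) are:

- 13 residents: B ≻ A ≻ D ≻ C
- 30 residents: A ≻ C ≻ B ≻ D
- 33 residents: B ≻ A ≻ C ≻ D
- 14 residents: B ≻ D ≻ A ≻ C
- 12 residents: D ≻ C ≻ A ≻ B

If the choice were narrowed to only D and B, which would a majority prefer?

Voters preferring D to B: 12; preferring B to D: 90.
B wins the head-to-head.

B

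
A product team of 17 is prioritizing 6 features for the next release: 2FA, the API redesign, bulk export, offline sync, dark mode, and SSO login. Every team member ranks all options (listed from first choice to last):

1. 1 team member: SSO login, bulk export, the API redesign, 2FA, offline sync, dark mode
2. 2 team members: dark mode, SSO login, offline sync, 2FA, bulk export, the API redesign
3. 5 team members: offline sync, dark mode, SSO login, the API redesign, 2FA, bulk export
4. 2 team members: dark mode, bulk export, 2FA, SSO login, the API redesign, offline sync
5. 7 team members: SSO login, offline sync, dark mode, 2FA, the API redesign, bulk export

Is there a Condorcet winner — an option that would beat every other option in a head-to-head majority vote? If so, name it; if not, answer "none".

none

Checking pairwise contests:
offline sync beats 2FA 14–3.
2FA beats the API redesign 11–6.
2FA beats bulk export 14–3.
SSO login beats offline sync 12–5.
offline sync beats dark mode 13–4.
dark mode beats SSO login 9–8.
Every option loses at least one head-to-head, so there is no Condorcet winner.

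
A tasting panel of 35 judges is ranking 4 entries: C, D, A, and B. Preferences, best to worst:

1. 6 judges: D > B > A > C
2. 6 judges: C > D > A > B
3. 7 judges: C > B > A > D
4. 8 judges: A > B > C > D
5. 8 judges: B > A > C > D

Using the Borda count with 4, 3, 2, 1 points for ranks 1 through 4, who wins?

B

C: 6·1 + 6·4 + 7·4 + 8·2 + 8·2 = 90
D: 6·4 + 6·3 + 7·1 + 8·1 + 8·1 = 65
A: 6·2 + 6·2 + 7·2 + 8·4 + 8·3 = 94
B: 6·3 + 6·1 + 7·3 + 8·3 + 8·4 = 101
B has the highest Borda score (101).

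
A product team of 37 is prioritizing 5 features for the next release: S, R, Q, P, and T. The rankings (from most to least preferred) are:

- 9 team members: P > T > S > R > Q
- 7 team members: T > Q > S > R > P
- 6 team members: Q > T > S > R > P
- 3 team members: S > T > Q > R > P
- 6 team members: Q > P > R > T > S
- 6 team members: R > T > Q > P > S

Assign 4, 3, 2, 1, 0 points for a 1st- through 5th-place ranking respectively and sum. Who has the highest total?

T

S: 9·2 + 7·2 + 6·2 + 3·4 + 6·0 + 6·0 = 56
R: 9·1 + 7·1 + 6·1 + 3·1 + 6·2 + 6·4 = 61
Q: 9·0 + 7·3 + 6·4 + 3·2 + 6·4 + 6·2 = 87
P: 9·4 + 7·0 + 6·0 + 3·0 + 6·3 + 6·1 = 60
T: 9·3 + 7·4 + 6·3 + 3·3 + 6·1 + 6·3 = 106
T has the highest Borda score (106).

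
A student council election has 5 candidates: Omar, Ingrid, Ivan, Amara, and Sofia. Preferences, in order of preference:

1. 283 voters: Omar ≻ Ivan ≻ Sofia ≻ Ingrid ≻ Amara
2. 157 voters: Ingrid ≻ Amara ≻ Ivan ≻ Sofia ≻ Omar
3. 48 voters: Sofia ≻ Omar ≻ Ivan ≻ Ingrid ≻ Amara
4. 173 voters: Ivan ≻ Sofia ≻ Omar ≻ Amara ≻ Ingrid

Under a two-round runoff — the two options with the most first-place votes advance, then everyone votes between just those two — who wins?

Round 1 first-place votes: Omar 283, Ingrid 157, Ivan 173, Amara 0, Sofia 48.
Omar and Ivan advance.
Runoff: Omar is preferred to Ivan by 331 voters; Ivan by 330.
Omar wins the runoff.

Omar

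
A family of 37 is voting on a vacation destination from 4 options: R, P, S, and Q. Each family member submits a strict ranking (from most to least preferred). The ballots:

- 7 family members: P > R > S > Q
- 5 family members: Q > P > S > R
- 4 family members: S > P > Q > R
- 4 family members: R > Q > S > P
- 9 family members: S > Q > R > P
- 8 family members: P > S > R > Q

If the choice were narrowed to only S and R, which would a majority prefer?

Voters preferring S to R: 26; preferring R to S: 11.
S wins the head-to-head.

S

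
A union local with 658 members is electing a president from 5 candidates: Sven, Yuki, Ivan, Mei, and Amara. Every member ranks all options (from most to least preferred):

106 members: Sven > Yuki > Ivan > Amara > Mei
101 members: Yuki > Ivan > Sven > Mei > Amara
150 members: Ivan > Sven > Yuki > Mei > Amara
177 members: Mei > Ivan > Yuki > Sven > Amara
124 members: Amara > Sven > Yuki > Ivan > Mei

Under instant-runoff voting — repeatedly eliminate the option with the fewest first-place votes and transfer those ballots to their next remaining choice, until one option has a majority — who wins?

Ivan

Round 1: Sven 106, Yuki 101, Ivan 150, Mei 177, Amara 124. Eliminate Yuki.
Round 2: Sven 106, Ivan 251, Mei 177, Amara 124. Eliminate Sven.
Round 3: Ivan 357, Mei 177, Amara 124. Ivan has a majority.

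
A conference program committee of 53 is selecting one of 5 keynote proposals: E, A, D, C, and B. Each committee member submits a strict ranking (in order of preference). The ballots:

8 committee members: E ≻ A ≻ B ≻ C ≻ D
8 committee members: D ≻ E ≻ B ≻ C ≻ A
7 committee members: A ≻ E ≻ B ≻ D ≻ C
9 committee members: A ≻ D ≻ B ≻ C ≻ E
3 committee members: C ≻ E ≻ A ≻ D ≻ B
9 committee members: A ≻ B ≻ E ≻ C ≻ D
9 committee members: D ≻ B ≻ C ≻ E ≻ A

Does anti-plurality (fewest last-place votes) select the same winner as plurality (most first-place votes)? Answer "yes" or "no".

no

Anti-plurality — last-place votes: E 9, A 17, D 17, C 7, B 3. Winner: B.
Plurality — first-place votes: E 8, A 25, D 17, C 3, B 0. Winner: A.
The two methods disagree.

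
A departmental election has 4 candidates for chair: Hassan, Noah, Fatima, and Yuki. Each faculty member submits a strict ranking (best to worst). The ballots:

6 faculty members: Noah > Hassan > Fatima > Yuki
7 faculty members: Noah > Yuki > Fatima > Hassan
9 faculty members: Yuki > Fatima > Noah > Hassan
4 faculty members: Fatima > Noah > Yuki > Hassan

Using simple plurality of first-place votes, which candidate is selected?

First-place votes: Hassan 0, Noah 13, Fatima 4, Yuki 9.
Noah has the most first-place votes.

Noah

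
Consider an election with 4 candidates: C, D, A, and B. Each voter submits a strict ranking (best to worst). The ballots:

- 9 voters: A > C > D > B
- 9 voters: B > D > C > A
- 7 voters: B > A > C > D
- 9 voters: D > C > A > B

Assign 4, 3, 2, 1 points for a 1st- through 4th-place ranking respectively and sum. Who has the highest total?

D

C: 9·3 + 9·2 + 7·2 + 9·3 = 86
D: 9·2 + 9·3 + 7·1 + 9·4 = 88
A: 9·4 + 9·1 + 7·3 + 9·2 = 84
B: 9·1 + 9·4 + 7·4 + 9·1 = 82
D has the highest Borda score (88).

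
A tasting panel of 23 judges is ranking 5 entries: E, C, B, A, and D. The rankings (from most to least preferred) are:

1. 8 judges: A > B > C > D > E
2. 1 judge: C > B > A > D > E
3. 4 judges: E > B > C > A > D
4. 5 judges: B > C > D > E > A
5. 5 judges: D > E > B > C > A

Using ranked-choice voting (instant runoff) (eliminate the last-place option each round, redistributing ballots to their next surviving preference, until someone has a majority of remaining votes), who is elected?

Round 1: E 4, C 1, B 5, A 8, D 5. Eliminate C.
Round 2: E 4, B 6, A 8, D 5. Eliminate E.
Round 3: B 10, A 8, D 5. Eliminate D.
Round 4: B 15, A 8. B has a majority.

B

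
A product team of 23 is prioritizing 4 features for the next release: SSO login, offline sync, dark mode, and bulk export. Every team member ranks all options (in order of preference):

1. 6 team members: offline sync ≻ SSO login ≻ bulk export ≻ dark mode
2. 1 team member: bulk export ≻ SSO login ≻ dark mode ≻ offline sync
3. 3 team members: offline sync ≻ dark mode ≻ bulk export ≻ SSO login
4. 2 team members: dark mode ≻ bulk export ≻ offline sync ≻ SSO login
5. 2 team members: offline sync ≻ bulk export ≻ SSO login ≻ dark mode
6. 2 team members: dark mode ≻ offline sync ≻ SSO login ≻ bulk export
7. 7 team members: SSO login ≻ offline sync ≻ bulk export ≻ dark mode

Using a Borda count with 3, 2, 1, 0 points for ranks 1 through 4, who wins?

offline sync

SSO login: 6·2 + 1·2 + 3·0 + 2·0 + 2·1 + 2·1 + 7·3 = 39
offline sync: 6·3 + 1·0 + 3·3 + 2·1 + 2·3 + 2·2 + 7·2 = 53
dark mode: 6·0 + 1·1 + 3·2 + 2·3 + 2·0 + 2·3 + 7·0 = 19
bulk export: 6·1 + 1·3 + 3·1 + 2·2 + 2·2 + 2·0 + 7·1 = 27
offline sync has the highest Borda score (53).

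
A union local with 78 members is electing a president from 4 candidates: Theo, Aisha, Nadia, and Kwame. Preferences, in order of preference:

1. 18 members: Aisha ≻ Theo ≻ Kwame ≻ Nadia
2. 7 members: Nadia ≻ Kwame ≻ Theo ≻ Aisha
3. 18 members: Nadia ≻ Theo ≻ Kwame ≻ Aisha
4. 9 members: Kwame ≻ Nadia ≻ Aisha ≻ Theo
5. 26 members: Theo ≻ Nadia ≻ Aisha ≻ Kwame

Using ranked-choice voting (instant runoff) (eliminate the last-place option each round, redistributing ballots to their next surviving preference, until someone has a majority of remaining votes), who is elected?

Theo

Round 1: Theo 26, Aisha 18, Nadia 25, Kwame 9. Eliminate Kwame.
Round 2: Theo 26, Aisha 18, Nadia 34. Eliminate Aisha.
Round 3: Theo 44, Nadia 34. Theo has a majority.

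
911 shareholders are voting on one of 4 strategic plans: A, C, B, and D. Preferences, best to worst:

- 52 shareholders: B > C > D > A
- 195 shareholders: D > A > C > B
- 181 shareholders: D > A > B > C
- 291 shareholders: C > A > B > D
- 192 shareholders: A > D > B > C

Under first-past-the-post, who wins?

D

First-place votes: A 192, C 291, B 52, D 376.
D has the most first-place votes.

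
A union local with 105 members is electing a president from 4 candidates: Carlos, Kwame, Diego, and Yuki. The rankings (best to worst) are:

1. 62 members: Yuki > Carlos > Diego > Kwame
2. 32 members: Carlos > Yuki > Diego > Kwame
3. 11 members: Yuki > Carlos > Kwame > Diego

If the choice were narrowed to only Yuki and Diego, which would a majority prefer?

Yuki

Voters preferring Yuki to Diego: 105; preferring Diego to Yuki: 0.
Yuki wins the head-to-head.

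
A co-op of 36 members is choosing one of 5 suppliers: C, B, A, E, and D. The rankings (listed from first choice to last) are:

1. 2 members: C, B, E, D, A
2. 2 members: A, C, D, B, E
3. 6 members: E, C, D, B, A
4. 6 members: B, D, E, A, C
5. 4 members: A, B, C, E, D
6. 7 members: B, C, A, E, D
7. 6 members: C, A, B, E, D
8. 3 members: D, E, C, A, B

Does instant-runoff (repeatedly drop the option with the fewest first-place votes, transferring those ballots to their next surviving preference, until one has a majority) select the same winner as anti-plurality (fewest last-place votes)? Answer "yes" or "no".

no

Instant-runoff — R1 C 8, B 13, A 6, E 6, D 3 (D out); R2 C 8, B 13, A 6, E 9 (A out); R3 C 10, B 17, E 9 (E out); R4 C 19, B 17 (C winner). Winner: C.
Anti-plurality — last-place votes: C 6, B 3, A 8, E 2, D 17. Winner: E.
The two methods disagree.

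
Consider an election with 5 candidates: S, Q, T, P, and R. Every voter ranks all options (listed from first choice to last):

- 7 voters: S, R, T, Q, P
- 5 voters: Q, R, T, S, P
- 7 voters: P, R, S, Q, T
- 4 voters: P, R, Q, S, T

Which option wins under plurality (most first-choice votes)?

First-place votes: S 7, Q 5, T 0, P 11, R 0.
P has the most first-place votes.

P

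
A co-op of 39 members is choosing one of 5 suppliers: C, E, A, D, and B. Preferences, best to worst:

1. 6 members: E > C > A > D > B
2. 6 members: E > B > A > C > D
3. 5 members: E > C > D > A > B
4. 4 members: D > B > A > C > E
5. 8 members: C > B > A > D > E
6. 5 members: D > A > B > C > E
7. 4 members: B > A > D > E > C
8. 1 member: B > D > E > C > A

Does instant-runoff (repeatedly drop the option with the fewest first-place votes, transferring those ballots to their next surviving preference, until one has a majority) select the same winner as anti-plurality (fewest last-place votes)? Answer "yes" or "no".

no

Instant-runoff — R1 C 8, E 17, A 0, D 9, B 5 (A out); R2 C 8, E 17, D 9, B 5 (B out); R3 C 8, E 17, D 14 (C out); R4 E 17, D 22 (D winner). Winner: D.
Anti-plurality — last-place votes: C 4, E 17, A 1, D 6, B 11. Winner: A.
The two methods disagree.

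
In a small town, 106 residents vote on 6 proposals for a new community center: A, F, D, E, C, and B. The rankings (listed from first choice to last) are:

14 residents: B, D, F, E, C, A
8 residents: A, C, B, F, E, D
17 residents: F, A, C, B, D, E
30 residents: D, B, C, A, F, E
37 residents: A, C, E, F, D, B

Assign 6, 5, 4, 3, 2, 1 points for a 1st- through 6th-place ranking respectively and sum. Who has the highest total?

A: 14·1 + 8·6 + 17·5 + 30·3 + 37·6 = 459
F: 14·4 + 8·3 + 17·6 + 30·2 + 37·3 = 353
D: 14·5 + 8·1 + 17·2 + 30·6 + 37·2 = 366
E: 14·3 + 8·2 + 17·1 + 30·1 + 37·4 = 253
C: 14·2 + 8·5 + 17·4 + 30·4 + 37·5 = 441
B: 14·6 + 8·4 + 17·3 + 30·5 + 37·1 = 354
A has the highest Borda score (459).

A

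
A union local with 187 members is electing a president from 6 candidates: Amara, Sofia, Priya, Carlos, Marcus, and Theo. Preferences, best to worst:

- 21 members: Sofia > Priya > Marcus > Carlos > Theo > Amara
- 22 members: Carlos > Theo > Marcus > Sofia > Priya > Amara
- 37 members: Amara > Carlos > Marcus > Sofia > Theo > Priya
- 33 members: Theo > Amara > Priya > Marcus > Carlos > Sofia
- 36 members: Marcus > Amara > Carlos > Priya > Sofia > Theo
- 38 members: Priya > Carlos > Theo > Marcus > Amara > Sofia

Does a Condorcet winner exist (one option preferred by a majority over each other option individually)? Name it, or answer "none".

none

Checking pairwise contests:
Marcus beats Amara 117–70.
Amara beats Sofia 144–43.
Amara beats Priya 106–81.
Amara beats Carlos 106–81.
Carlos beats Marcus 97–90.
Sofia beats Theo 94–93.
Every option loses at least one head-to-head, so there is no Condorcet winner.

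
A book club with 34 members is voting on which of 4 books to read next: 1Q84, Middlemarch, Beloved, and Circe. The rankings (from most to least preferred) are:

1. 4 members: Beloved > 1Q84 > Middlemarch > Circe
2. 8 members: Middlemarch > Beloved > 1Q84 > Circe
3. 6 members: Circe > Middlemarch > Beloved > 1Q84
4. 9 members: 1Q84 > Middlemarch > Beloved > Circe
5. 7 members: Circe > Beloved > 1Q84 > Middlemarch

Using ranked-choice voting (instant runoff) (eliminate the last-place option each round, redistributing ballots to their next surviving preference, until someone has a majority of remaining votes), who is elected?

1Q84

Round 1: 1Q84 9, Middlemarch 8, Beloved 4, Circe 13. Eliminate Beloved.
Round 2: 1Q84 13, Middlemarch 8, Circe 13. Eliminate Middlemarch.
Round 3: 1Q84 21, Circe 13. 1Q84 has a majority.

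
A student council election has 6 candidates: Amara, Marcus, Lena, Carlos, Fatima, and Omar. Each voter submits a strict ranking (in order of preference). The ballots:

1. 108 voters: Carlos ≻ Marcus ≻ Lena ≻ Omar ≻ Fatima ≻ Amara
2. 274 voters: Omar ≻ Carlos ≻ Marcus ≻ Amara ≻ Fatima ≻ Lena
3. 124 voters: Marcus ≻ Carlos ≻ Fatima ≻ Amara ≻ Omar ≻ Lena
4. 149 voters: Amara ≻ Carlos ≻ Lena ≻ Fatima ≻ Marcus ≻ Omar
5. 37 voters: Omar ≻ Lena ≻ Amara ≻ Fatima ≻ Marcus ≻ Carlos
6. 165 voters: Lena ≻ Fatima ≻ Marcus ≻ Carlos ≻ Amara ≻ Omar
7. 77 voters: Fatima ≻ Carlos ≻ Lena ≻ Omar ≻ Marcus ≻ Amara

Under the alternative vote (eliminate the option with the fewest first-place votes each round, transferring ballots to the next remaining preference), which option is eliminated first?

Round 1: Amara 149, Marcus 124, Lena 165, Carlos 108, Fatima 77, Omar 311. Eliminate Fatima.

Fatima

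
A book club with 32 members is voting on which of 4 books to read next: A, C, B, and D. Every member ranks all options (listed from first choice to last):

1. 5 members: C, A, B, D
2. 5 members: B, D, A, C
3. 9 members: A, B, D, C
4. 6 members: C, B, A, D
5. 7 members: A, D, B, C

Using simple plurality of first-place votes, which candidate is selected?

A

First-place votes: A 16, C 11, B 5, D 0.
A has the most first-place votes.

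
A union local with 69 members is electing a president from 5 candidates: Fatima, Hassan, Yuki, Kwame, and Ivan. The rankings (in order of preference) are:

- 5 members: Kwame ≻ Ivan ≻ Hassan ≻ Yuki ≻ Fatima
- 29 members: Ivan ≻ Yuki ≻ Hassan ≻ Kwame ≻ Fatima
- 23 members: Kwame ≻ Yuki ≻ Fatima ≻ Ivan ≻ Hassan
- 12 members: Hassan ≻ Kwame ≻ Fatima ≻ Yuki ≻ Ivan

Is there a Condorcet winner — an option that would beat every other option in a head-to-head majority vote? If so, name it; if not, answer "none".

Checking pairwise contests:
Hassan beats Fatima 46–23.
Yuki beats Hassan 52–17.
Kwame beats Yuki 40–29.
Hassan beats Kwame 41–28.
Fatima beats Ivan 35–34.
Every option loses at least one head-to-head, so there is no Condorcet winner.

none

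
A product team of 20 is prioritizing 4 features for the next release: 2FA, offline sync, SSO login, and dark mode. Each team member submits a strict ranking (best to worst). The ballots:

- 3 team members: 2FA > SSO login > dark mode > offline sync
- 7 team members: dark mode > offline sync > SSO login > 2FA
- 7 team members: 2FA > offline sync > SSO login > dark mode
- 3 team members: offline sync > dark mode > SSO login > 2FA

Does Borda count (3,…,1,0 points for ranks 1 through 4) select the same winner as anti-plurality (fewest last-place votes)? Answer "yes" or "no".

Borda — scores: 2FA 30, offline sync 37, SSO login 23, dark mode 30. Winner: offline sync.
Anti-plurality — last-place votes: 2FA 10, offline sync 3, SSO login 0, dark mode 7. Winner: SSO login.
The two methods disagree.

no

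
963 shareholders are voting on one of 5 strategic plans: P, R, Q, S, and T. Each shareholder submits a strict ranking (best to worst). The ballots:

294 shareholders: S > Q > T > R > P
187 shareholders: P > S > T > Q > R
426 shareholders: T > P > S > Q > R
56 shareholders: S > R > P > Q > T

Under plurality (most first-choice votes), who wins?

T

First-place votes: P 187, R 0, Q 0, S 350, T 426.
T has the most first-place votes.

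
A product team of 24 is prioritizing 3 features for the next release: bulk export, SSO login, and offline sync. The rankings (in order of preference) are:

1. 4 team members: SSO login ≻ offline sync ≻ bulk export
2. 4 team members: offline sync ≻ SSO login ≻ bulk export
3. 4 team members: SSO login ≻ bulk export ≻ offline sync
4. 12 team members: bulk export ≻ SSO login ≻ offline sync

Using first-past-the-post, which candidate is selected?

First-place votes: bulk export 12, SSO login 8, offline sync 4.
bulk export has the most first-place votes.

bulk export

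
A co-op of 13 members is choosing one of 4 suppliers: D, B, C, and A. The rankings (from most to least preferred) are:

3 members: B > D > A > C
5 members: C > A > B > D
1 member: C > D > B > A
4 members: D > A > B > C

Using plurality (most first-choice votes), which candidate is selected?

First-place votes: D 4, B 3, C 6, A 0.
C has the most first-place votes.

C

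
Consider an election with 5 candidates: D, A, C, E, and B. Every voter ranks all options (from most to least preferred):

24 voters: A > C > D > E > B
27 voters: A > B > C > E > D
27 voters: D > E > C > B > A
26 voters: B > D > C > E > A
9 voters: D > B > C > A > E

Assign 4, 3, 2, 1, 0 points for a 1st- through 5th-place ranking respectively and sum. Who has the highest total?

D

D: 24·2 + 27·0 + 27·4 + 26·3 + 9·4 = 270
A: 24·4 + 27·4 + 27·0 + 26·0 + 9·1 = 213
C: 24·3 + 27·2 + 27·2 + 26·2 + 9·2 = 250
E: 24·1 + 27·1 + 27·3 + 26·1 + 9·0 = 158
B: 24·0 + 27·3 + 27·1 + 26·4 + 9·3 = 239
D has the highest Borda score (270).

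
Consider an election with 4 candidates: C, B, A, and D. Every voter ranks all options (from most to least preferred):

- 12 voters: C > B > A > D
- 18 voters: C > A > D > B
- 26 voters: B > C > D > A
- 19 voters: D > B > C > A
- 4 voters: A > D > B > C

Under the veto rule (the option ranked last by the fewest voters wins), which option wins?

Last-place votes: C 4, B 18, A 45, D 12.
C is ranked last by the fewest voters, so C wins.

C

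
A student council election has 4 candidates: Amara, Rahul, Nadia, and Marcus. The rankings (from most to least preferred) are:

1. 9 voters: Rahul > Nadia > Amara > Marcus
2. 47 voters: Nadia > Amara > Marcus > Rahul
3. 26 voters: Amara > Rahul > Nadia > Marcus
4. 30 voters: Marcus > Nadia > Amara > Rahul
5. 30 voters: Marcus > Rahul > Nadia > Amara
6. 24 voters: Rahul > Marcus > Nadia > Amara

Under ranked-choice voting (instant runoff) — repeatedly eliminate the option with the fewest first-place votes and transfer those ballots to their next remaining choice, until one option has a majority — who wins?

Marcus

Round 1: Amara 26, Rahul 33, Nadia 47, Marcus 60. Eliminate Amara.
Round 2: Rahul 59, Nadia 47, Marcus 60. Eliminate Nadia.
Round 3: Rahul 59, Marcus 107. Marcus has a majority.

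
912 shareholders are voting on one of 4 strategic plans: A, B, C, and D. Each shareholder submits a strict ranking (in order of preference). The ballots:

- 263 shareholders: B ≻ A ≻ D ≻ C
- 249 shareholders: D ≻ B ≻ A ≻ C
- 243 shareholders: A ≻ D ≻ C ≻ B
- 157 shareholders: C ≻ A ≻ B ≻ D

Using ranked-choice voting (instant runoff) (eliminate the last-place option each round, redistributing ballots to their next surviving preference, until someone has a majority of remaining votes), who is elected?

B

Round 1: A 243, B 263, C 157, D 249. Eliminate C.
Round 2: A 400, B 263, D 249. Eliminate D.
Round 3: A 400, B 512. B has a majority.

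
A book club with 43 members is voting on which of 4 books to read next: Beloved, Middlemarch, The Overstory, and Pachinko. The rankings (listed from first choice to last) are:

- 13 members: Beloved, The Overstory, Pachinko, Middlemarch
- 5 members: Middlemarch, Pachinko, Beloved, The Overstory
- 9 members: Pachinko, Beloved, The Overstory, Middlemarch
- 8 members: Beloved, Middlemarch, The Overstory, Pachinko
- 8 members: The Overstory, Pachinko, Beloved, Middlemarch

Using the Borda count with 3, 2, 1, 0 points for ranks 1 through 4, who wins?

Beloved

Beloved: 13·3 + 5·1 + 9·2 + 8·3 + 8·1 = 94
Middlemarch: 13·0 + 5·3 + 9·0 + 8·2 + 8·0 = 31
The Overstory: 13·2 + 5·0 + 9·1 + 8·1 + 8·3 = 67
Pachinko: 13·1 + 5·2 + 9·3 + 8·0 + 8·2 = 66
Beloved has the highest Borda score (94).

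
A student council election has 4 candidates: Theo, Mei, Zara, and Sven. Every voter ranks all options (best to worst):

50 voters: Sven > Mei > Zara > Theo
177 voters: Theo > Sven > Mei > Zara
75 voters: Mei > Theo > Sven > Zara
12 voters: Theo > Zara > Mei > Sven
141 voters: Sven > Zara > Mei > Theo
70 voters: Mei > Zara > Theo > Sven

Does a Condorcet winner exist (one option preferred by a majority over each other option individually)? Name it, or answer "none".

Checking pairwise contests:
Mei beats Theo 336–189.
Sven beats Mei 368–157.
Theo beats Zara 264–261.
Theo beats Sven 334–191.
Every option loses at least one head-to-head, so there is no Condorcet winner.

none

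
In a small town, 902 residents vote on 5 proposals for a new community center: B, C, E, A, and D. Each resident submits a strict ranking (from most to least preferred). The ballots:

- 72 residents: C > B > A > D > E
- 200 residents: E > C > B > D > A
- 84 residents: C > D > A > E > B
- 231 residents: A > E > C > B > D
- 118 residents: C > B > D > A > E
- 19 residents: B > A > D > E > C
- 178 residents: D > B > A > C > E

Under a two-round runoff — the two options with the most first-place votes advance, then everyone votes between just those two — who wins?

Round 1 first-place votes: B 19, C 274, E 200, A 231, D 178.
C and A advance.
Runoff: C is preferred to A by 474 voters; A by 428.
C wins the runoff.

C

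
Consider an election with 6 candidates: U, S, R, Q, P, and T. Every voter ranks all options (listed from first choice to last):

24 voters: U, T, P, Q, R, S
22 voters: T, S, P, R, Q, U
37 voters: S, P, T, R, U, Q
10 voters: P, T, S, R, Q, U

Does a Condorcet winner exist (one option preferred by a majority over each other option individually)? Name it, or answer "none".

Checking pairwise contests:
S beats U 69–24.
T beats S 56–37.
S beats R 69–24.
U beats Q 61–32.
S beats P 59–34.
P beats T 47–46.
Every option loses at least one head-to-head, so there is no Condorcet winner.

none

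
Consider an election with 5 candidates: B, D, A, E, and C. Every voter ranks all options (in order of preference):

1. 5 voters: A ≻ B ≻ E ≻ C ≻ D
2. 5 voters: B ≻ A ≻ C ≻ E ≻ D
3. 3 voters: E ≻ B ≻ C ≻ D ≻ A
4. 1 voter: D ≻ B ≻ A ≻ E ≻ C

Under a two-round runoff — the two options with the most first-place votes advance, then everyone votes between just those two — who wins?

B

Round 1 first-place votes: B 5, D 1, A 5, E 3, C 0.
A and B advance.
Runoff: A is preferred to B by 5 voters; B by 9.
B wins the runoff.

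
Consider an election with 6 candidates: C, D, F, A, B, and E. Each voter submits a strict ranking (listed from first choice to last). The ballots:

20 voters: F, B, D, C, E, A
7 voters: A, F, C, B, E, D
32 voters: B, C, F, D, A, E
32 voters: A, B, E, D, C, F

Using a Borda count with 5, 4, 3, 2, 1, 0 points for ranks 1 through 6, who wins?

C: 20·2 + 7·3 + 32·4 + 32·1 = 221
D: 20·3 + 7·0 + 32·2 + 32·2 = 188
F: 20·5 + 7·4 + 32·3 + 32·0 = 224
A: 20·0 + 7·5 + 32·1 + 32·5 = 227
B: 20·4 + 7·2 + 32·5 + 32·4 = 382
E: 20·1 + 7·1 + 32·0 + 32·3 = 123
B has the highest Borda score (382).

B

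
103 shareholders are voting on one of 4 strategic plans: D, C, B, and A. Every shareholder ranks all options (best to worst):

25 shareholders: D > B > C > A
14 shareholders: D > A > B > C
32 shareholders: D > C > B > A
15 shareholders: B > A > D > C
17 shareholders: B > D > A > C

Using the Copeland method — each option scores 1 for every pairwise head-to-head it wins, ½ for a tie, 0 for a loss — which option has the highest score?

D

D: beats C, B, and A → score 3.
C: beats A; loses to D and B → score 1.
B: beats C and A; loses to D → score 2.
A: loses to D, C, and B → score 0.
D has the best pairwise record.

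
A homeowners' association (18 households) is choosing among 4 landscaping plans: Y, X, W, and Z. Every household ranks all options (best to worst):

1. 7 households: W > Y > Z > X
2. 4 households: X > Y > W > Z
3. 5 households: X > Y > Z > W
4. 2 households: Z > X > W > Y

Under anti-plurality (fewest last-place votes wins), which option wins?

Y

Last-place votes: Y 2, X 7, W 5, Z 4.
Y is ranked last by the fewest voters, so Y wins.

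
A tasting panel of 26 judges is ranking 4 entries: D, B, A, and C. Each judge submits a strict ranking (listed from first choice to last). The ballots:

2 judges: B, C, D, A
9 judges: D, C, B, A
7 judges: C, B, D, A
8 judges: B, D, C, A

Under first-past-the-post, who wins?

First-place votes: D 9, B 10, A 0, C 7.
B has the most first-place votes.

B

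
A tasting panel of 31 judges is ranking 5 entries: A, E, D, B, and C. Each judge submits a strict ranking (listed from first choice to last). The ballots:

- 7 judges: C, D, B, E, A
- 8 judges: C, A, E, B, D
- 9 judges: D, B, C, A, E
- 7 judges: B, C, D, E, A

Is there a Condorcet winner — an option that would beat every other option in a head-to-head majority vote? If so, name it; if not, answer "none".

Checking pairwise contests:
D beats A 23–8.
A beats E 17–14.
C beats D 22–9.
D beats B 16–15.
B beats C 16–15.
Every option loses at least one head-to-head, so there is no Condorcet winner.

none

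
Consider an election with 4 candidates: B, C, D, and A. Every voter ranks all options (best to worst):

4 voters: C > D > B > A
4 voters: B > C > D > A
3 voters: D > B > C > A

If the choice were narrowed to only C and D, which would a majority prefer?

C

Voters preferring C to D: 8; preferring D to C: 3.
C wins the head-to-head.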